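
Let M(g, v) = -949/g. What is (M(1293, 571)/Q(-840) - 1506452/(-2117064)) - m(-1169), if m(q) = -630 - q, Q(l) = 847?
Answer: -34668029787285/64404086054 ≈ -538.29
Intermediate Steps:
(M(1293, 571)/Q(-840) - 1506452/(-2117064)) - m(-1169) = (-949/1293/847 - 1506452/(-2117064)) - (-630 - 1*(-1169)) = (-949*1/1293*(1/847) - 1506452*(-1/2117064)) - (-630 + 1169) = (-949/1293*1/847 + 376613/529266) - 1*539 = (-949/1095171 + 376613/529266) - 539 = 45772595821/64404086054 - 539 = -34668029787285/64404086054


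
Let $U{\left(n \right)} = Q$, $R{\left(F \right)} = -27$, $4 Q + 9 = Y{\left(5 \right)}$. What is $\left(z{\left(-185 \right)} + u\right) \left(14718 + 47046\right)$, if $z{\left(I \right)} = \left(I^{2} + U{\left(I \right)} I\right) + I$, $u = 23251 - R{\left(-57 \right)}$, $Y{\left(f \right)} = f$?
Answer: $3551615292$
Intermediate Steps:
$Q = -1$ ($Q = - \frac{9}{4} + \frac{1}{4} \cdot 5 = - \frac{9}{4} + \frac{5}{4} = -1$)
$U{\left(n \right)} = -1$
$u = 23278$ ($u = 23251 - -27 = 23251 + 27 = 23278$)
$z{\left(I \right)} = I^{2}$ ($z{\left(I \right)} = \left(I^{2} - I\right) + I = I^{2}$)
$\left(z{\left(-185 \right)} + u\right) \left(14718 + 47046\right) = \left(\left(-185\right)^{2} + 23278\right) \left(14718 + 47046\right) = \left(34225 + 23278\right) 61764 = 57503 \cdot 61764 = 3551615292$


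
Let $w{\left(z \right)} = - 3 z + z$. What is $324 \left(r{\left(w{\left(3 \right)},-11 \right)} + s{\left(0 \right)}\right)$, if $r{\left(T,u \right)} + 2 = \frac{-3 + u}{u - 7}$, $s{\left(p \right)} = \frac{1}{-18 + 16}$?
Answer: $-558$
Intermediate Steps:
$w{\left(z \right)} = - 2 z$
$s{\left(p \right)} = - \frac{1}{2}$ ($s{\left(p \right)} = \frac{1}{-2} = - \frac{1}{2}$)
$r{\left(T,u \right)} = -2 + \frac{-3 + u}{-7 + u}$ ($r{\left(T,u \right)} = -2 + \frac{-3 + u}{u - 7} = -2 + \frac{-3 + u}{-7 + u}$)
$324 \left(r{\left(w{\left(3 \right)},-11 \right)} + s{\left(0 \right)}\right) = 324 \left(\frac{11 - -11}{-7 - 11} - \frac{1}{2}\right) = 324 \left(\frac{11 + 11}{-18} - \frac{1}{2}\right) = 324 \left(\left(- \frac{1}{18}\right) 22 - \frac{1}{2}\right) = 324 \left(- \frac{11}{9} - \frac{1}{2}\right) = 324 \left(- \frac{31}{18}\right) = -558$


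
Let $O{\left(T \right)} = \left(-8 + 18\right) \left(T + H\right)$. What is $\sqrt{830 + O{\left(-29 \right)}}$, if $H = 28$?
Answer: $2 \sqrt{205} \approx 28.636$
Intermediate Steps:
$O{\left(T \right)} = 280 + 10 T$ ($O{\left(T \right)} = \left(-8 + 18\right) \left(T + 28\right) = 10 \left(28 + T\right) = 280 + 10 T$)
$\sqrt{830 + O{\left(-29 \right)}} = \sqrt{830 + \left(280 + 10 \left(-29\right)\right)} = \sqrt{830 + \left(280 - 290\right)} = \sqrt{830 - 10} = \sqrt{820} = 2 \sqrt{205}$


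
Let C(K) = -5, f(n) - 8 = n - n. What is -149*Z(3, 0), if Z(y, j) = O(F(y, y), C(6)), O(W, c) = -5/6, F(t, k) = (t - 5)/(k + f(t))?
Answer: 745/6 ≈ 124.17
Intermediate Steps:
f(n) = 8 (f(n) = 8 + (n - n) = 8 + 0 = 8)
F(t, k) = (-5 + t)/(8 + k) (F(t, k) = (t - 5)/(k + 8) = (-5 + t)/(8 + k))
O(W, c) = -⅚ (O(W, c) = -5*⅙ = -⅚)
Z(y, j) = -⅚
-149*Z(3, 0) = -149*(-⅚) = 745/6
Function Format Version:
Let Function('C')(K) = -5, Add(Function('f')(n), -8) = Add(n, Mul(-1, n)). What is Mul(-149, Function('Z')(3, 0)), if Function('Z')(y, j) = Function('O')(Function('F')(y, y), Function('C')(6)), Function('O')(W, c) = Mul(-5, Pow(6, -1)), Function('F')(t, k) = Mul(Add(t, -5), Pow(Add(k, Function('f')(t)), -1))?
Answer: Rational(745, 6) ≈ 124.17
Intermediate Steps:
Function('f')(n) = 8 (Function('f')(n) = Add(8, Add(n, Mul(-1, n))) = Add(8, 0) = 8)
Function('F')(t, k) = Mul(Pow(Add(8, k), -1), Add(-5, t)) (Function('F')(t, k) = Mul(Add(t, -5), Pow(Add(k, 8), -1)) = Mul(Add(-5, t), Pow(Add(8, k), -1)) = Mul(Pow(Add(8, k), -1), Add(-5, t)))
Function('O')(W, c) = Rational(-5, 6) (Function('O')(W, c) = Mul(-5, Rational(1, 6)) = Rational(-5, 6))
Function('Z')(y, j) = Rational(-5, 6)
Mul(-149, Function('Z')(3, 0)) = Mul(-149, Rational(-5, 6)) = Rational(745, 6)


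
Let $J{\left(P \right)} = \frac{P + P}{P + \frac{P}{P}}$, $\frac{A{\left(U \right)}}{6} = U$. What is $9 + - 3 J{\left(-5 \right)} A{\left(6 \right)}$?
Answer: $-261$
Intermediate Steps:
$A{\left(U \right)} = 6 U$
$J{\left(P \right)} = \frac{2 P}{1 + P}$ ($J{\left(P \right)} = \frac{2 P}{P + 1} = \frac{2 P}{1 + P}$)
$9 + - 3 J{\left(-5 \right)} A{\left(6 \right)} = 9 + - 3 \cdot 2 \left(-5\right) \frac{1}{1 - 5} \cdot 6 \cdot 6 = 9 + - 3 \cdot 2 \left(-5\right) \frac{1}{-4} \cdot 36 = 9 + - 3 \cdot 2 \left(-5\right) \left(- \frac{1}{4}\right) 36 = 9 + \left(-3\right) \frac{5}{2} \cdot 36 = 9 - 270 = -261$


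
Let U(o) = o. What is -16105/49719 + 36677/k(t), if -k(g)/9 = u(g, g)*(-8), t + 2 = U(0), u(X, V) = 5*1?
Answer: 605915321/5966280 ≈ 101.56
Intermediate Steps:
u(X, V) = 5
t = -2 (t = -2 + 0 = -2)
k(g) = 360 (k(g) = -45*(-8) = -9*(-40) = 360)
-16105/49719 + 36677/k(t) = -16105/49719 + 36677/360 = 605915321/5966280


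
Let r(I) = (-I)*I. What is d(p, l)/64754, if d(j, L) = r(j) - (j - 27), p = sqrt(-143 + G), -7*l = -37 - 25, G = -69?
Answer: 239/64754 - I*sqrt(53)/32377 ≈ 0.0036909 - 0.00022485*I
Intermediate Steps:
r(I) = -I**2
l = 62/7 (l = -(-37 - 25)/7 = -1/7*(-62) = 62/7 ≈ 8.8571)
p = 2*I*sqrt(53) (p = sqrt(-143 - 69) = sqrt(-212) = 2*I*sqrt(53) ≈ 14.56*I)
d(j, L) = 27 - j - j**2 (d(j, L) = -j**2 - (j - 27) = -j**2 - (-27 + j) = -j**2 + (27 - j) = 27 - j - j**2)
d(p, l)/64754 = (27 - 2*I*sqrt(53) - (2*I*sqrt(53))**2)/64754 = (27 - 2*I*sqrt(53) - 1*(-212))*(1/64754) = (27 - 2*I*sqrt(53) + 212)*(1/64754) = (239 - 2*I*sqrt(53))*(1/64754) = 239/64754 - I*sqrt(53)/32377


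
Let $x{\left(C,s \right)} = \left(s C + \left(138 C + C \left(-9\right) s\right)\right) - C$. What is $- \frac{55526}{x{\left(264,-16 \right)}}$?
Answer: $- \frac{27763}{34980} \approx -0.79368$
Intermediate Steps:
$x{\left(C,s \right)} = 137 C - 8 C s$ ($x{\left(C,s \right)} = \left(C s + \left(138 C + - 9 C s\right)\right) - C = \left(C s - \left(- 138 C + 9 C s\right)\right) - C = \left(138 C - 8 C s\right) - C = 137 C - 8 C s$)
$- \frac{55526}{x{\left(264,-16 \right)}} = - \frac{55526}{264 \left(137 - -128\right)} = - \frac{55526}{264 \left(137 + 128\right)} = - \frac{55526}{264 \cdot 265} = - \frac{55526}{69960} = \left(-55526\right) \frac{1}{69960} = - \frac{27763}{34980}$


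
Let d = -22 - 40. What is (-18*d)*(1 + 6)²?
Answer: 54684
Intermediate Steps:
d = -62
(-18*d)*(1 + 6)² = (-18*(-62))*(1 + 6)² = 1116*7² = 1116*49 = 54684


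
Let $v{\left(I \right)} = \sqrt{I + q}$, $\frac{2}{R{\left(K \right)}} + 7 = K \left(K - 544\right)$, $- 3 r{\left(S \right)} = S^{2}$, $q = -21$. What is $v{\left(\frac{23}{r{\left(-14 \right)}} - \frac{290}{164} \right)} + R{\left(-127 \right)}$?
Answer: $\frac{1}{42605} + \frac{i \sqrt{7617595}}{574} \approx 2.3471 \cdot 10^{-5} + 4.8084 i$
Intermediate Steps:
$r{\left(S \right)} = - \frac{S^{2}}{3}$
$R{\left(K \right)} = \frac{2}{-7 + K \left(-544 + K\right)}$ ($R{\left(K \right)} = \frac{2}{-7 + K \left(K - 544\right)} = \frac{2}{-7 + K \left(-544 + K\right)}$)
$v{\left(I \right)} = \sqrt{-21 + I}$ ($v{\left(I \right)} = \sqrt{I - 21} = \sqrt{-21 + I}$)
$v{\left(\frac{23}{r{\left(-14 \right)}} - \frac{290}{164} \right)} + R{\left(-127 \right)} = \sqrt{-21 + \left(\frac{23}{\left(- \frac{1}{3}\right) \left(-14\right)^{2}} - \frac{290}{164}\right)} + \frac{2}{-7 + \left(-127\right)^{2} - -69088} = \sqrt{-21 + \left(\frac{23}{\left(- \frac{1}{3}\right) 196} - \frac{145}{82}\right)} + \frac{2}{-7 + 16129 + 69088} = \sqrt{-21 - \left(\frac{145}{82} - \frac{23}{- \frac{196}{3}}\right)} + \frac{2}{85210} = \sqrt{-21 + \left(23 \left(- \frac{3}{196}\right) - \frac{145}{82}\right)} + 2 \cdot \frac{1}{85210} = \sqrt{-21 - \frac{17039}{8036}} + \frac{1}{42605} = \sqrt{- \frac{185795}{8036}} + \frac{1}{42605} = \frac{i \sqrt{7617595}}{574} + \frac{1}{42605} = \frac{1}{42605} + \frac{i \sqrt{7617595}}{574}$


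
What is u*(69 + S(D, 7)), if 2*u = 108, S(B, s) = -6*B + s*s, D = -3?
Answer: 7344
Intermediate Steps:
S(B, s) = s² - 6*B (S(B, s) = -6*B + s² = s² - 6*B)
u = 54 (u = (½)*108 = 54)
u*(69 + S(D, 7)) = 54*(69 + (7² - 6*(-3))) = 54*(69 + (49 + 18)) = 54*(69 + 67) = 54*136 = 7344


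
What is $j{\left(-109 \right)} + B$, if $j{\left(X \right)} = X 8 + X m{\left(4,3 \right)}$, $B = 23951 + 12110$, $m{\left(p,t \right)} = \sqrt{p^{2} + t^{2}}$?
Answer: $34644$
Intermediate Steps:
$B = 36061$
$j{\left(X \right)} = 13 X$ ($j{\left(X \right)} = X 8 + X \sqrt{4^{2} + 3^{2}} = 8 X + X \sqrt{16 + 9} = 8 X + X \sqrt{25} = 8 X + X 5 = 8 X + 5 X = 13 X$)
$j{\left(-109 \right)} + B = 13 \left(-109\right) + 36061 = -1417 + 36061 = 34644$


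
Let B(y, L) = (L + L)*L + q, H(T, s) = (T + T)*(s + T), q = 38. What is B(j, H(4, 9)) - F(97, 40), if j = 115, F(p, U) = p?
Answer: 21573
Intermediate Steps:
H(T, s) = 2*T*(T + s) (H(T, s) = (2*T)*(T + s) = 2*T*(T + s))
B(y, L) = 38 + 2*L**2 (B(y, L) = (L + L)*L + 38 = (2*L)*L + 38 = 2*L**2 + 38 = 38 + 2*L**2)
B(j, H(4, 9)) - F(97, 40) = (38 + 2*(2*4*(4 + 9))**2) - 1*97 = (38 + 2*(2*4*13)**2) - 97 = (38 + 2*104**2) - 97 = (38 + 2*10816) - 97 = (38 + 21632) - 97 = 21670 - 97 = 21573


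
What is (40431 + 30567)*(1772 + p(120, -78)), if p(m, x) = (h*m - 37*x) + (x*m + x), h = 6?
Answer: -288251880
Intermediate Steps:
p(m, x) = -36*x + 6*m + m*x (p(m, x) = (6*m - 37*x) + (x*m + x) = (-37*x + 6*m) + (m*x + x) = (-37*x + 6*m) + (x + m*x) = -36*x + 6*m + m*x)
(40431 + 30567)*(1772 + p(120, -78)) = (40431 + 30567)*(1772 + (-36*(-78) + 6*120 + 120*(-78))) = 70998*(1772 + (2808 + 720 - 9360)) = 70998*(1772 - 5832) = 70998*(-4060) = -288251880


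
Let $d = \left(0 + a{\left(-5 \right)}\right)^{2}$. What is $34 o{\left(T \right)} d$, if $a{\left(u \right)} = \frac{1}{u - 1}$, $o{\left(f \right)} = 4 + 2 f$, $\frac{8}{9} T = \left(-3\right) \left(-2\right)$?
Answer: $\frac{595}{36} \approx 16.528$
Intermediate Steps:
$T = \frac{27}{4}$ ($T = \frac{9 \left(\left(-3\right) \left(-2\right)\right)}{8} = \frac{9}{8} \cdot 6 = \frac{27}{4} \approx 6.75$)
$a{\left(u \right)} = \frac{1}{-1 + u}$
$d = \frac{1}{36}$ ($d = \left(0 + \frac{1}{-1 - 5}\right)^{2} = \left(0 + \frac{1}{-6}\right)^{2} = \left(0 - \frac{1}{6}\right)^{2} = \left(- \frac{1}{6}\right)^{2} = \frac{1}{36} \approx 0.027778$)
$34 o{\left(T \right)} d = 34 \left(4 + 2 \cdot \frac{27}{4}\right) \frac{1}{36} = 34 \left(4 + \frac{27}{2}\right) \frac{1}{36} = 34 \cdot \frac{35}{2} \cdot \frac{1}{36} = 595 \cdot \frac{1}{36} = \frac{595}{36}$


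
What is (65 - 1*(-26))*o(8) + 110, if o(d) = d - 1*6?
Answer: 292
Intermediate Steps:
o(d) = -6 + d (o(d) = d - 6 = -6 + d)
(65 - 1*(-26))*o(8) + 110 = (65 - 1*(-26))*(-6 + 8) + 110 = (65 + 26)*2 + 110 = 91*2 + 110 = 182 + 110 = 292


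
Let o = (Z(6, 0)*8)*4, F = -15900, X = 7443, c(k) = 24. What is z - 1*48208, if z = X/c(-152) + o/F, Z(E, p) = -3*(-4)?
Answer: -507717731/10600 ≈ -47898.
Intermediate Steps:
Z(E, p) = 12
o = 384 (o = (12*8)*4 = 96*4 = 384)
z = 3287069/10600 (z = 7443/24 + 384/(-15900) = 7443*(1/24) + 384*(-1/15900) = 2481/8 - 32/1325 = 3287069/10600 ≈ 310.10)
z - 1*48208 = 3287069/10600 - 1*48208 = 3287069/10600 - 48208 = -507717731/10600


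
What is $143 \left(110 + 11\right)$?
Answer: $17303$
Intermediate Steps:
$143 \left(110 + 11\right) = 143 \cdot 121 = 17303$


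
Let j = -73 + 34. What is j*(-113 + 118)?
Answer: -195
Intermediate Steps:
j = -39
j*(-113 + 118) = -39*(-113 + 118) = -39*5 = -195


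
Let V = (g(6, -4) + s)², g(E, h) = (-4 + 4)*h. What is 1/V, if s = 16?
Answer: 1/256 ≈ 0.0039063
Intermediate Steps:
g(E, h) = 0 (g(E, h) = 0*h = 0)
V = 256 (V = (0 + 16)² = 16² = 256)
1/V = 1/256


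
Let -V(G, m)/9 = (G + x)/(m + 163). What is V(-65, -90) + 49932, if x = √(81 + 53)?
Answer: 3645621/73 - 9*√134/73 ≈ 49939.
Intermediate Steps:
x = √134 ≈ 11.576
V(G, m) = -9*(G + √134)/(163 + m) (V(G, m) = -9*(G + √134)/(m + 163) = -9*(G + √134)/(163 + m))
V(-65, -90) + 49932 = 9*(-1*(-65) - √134)/(163 - 90) + 49932 = 9*(65 - √134)/73 + 49932 = 9*(1/73)*(65 - √134) + 49932 = (585/73 - 9*√134/73) + 49932 = 3645621/73 - 9*√134/73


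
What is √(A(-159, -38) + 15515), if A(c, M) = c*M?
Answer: √21557 ≈ 146.82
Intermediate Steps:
A(c, M) = M*c
√(A(-159, -38) + 15515) = √(-38*(-159) + 15515) = √(6042 + 15515) = √21557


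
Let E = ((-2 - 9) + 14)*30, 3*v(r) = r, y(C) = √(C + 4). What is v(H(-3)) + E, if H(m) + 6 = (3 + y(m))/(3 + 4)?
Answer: 1852/21 ≈ 88.190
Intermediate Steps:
y(C) = √(4 + C)
H(m) = -39/7 + √(4 + m)/7 (H(m) = -6 + (3 + √(4 + m))/(3 + 4) = -6 + (3 + √(4 + m))/7 = -6 + (3 + √(4 + m))*(⅐) = -6 + (3/7 + √(4 + m)/7) = -39/7 + √(4 + m)/7)
v(r) = r/3
E = 90 (E = (-11 + 14)*30 = 3*30 = 90)
v(H(-3)) + E = (-39/7 + √(4 - 3)/7)/3 + 90 = (-39/7 + √1/7)/3 + 90 = (-39/7 + (⅐)*1)/3 + 90 = (-39/7 + ⅐)/3 + 90 = (⅓)*(-38/7) + 90 = -38/21 + 90 = 1852/21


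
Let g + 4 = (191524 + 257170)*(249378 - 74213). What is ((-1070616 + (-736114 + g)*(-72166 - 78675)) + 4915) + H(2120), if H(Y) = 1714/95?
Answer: -1126254492110018721/95 ≈ -1.1855e+16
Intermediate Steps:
H(Y) = 1714/95 (H(Y) = 1714*(1/95) = 1714/95)
g = 78595484506 (g = -4 + (191524 + 257170)*(249378 - 74213) = -4 + 448694*175165 = -4 + 78595484510 = 78595484506)
((-1070616 + (-736114 + g)*(-72166 - 78675)) + 4915) + H(2120) = ((-1070616 + (-736114 + 78595484506)*(-72166 - 78675)) + 4915) + 1714/95 = ((-1070616 + 78594748392*(-150841)) + 4915) + 1714/95 = ((-1070616 - 11855310442197672) + 4915) + 1714/95 = (-11855310443268288 + 4915) + 1714/95 = -11855310443263373 + 1714/95 = -1126254492110018721/95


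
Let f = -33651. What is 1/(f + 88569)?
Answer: 1/54918 ≈ 1.8209e-5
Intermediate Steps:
1/(f + 88569) = 1/(-33651 + 88569) = 1/54918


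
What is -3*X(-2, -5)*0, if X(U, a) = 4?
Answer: 0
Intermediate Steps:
-3*X(-2, -5)*0 = -3*4*0 = -12*0 = 0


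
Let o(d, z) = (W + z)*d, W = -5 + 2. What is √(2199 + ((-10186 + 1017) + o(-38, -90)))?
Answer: 2*I*√859 ≈ 58.617*I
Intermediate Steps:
W = -3
o(d, z) = d*(-3 + z) (o(d, z) = (-3 + z)*d = d*(-3 + z))
√(2199 + ((-10186 + 1017) + o(-38, -90))) = √(2199 + ((-10186 + 1017) - 38*(-3 - 90))) = √(2199 + (-9169 - 38*(-93))) = √(2199 + (-9169 + 3534)) = √(2199 - 5635) = √(-3436) = 2*I*√859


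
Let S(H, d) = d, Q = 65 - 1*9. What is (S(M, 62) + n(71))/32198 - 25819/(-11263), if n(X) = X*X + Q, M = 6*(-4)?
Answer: 889425979/362646074 ≈ 2.4526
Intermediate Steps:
M = -24
Q = 56 (Q = 65 - 9 = 56)
n(X) = 56 + X² (n(X) = X*X + 56 = X² + 56 = 56 + X²)
(S(M, 62) + n(71))/32198 - 25819/(-11263) = (62 + (56 + 71²))/32198 - 25819/(-11263) = (62 + (56 + 5041))*(1/32198) - 25819*(-1/11263) = (62 + 5097)*(1/32198) + 25819/11263 = 5159*(1/32198) + 25819/11263 = 5159/32198 + 25819/11263 = 889425979/362646074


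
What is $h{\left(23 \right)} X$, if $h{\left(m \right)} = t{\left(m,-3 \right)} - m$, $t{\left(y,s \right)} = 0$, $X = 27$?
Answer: $-621$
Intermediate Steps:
$h{\left(m \right)} = - m$ ($h{\left(m \right)} = 0 - m = - m$)
$h{\left(23 \right)} X = \left(-1\right) 23 \cdot 27 = \left(-23\right) 27 = -621$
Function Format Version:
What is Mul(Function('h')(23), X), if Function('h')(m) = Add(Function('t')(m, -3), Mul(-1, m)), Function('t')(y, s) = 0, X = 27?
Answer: -621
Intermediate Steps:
Function('h')(m) = Mul(-1, m) (Function('h')(m) = Add(0, Mul(-1, m)) = Mul(-1, m))
Mul(Function('h')(23), X) = Mul(Mul(-1, 23), 27) = Mul(-23, 27) = -621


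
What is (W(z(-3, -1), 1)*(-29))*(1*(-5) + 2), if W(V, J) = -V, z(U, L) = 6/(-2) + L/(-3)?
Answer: 232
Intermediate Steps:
z(U, L) = -3 - L/3 (z(U, L) = 6*(-1/2) + L*(-1/3) = -3 - L/3)
(W(z(-3, -1), 1)*(-29))*(1*(-5) + 2) = (-(-3 - 1/3*(-1))*(-29))*(1*(-5) + 2) = (-(-3 + 1/3)*(-29))*(-5 + 2) = (-1*(-8/3)*(-29))*(-3) = ((8/3)*(-29))*(-3) = -232/3*(-3) = 232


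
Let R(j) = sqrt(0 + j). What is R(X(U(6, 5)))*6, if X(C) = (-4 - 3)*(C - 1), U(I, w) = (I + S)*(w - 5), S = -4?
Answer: 6*sqrt(7) ≈ 15.875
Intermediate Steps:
U(I, w) = (-5 + w)*(-4 + I) (U(I, w) = (I - 4)*(w - 5) = (-4 + I)*(-5 + w) = (-5 + w)*(-4 + I))
X(C) = 7 - 7*C (X(C) = -7*(-1 + C) = 7 - 7*C)
R(j) = sqrt(j)
R(X(U(6, 5)))*6 = sqrt(7 - 7*(20 - 5*6 - 4*5 + 6*5))*6 = sqrt(7 - 7*(20 - 30 - 20 + 30))*6 = sqrt(7 - 7*0)*6 = sqrt(7 + 0)*6 = sqrt(7)*6 = 6*sqrt(7)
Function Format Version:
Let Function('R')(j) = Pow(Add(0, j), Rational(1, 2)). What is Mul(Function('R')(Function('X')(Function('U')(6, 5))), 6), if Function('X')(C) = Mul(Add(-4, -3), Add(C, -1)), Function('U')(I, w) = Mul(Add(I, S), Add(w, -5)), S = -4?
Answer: Mul(6, Pow(7, Rational(1, 2))) ≈ 15.875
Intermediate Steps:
Function('U')(I, w) = Mul(Add(-5, w), Add(-4, I)) (Function('U')(I, w) = Mul(Add(I, -4), Add(w, -5)) = Mul(Add(-4, I), Add(-5, w)) = Mul(Add(-5, w), Add(-4, I)))
Function('X')(C) = Add(7, Mul(-7, C)) (Function('X')(C) = Mul(-7, Add(-1, C)) = Add(7, Mul(-7, C)))
Function('R')(j) = Pow(j, Rational(1, 2))
Mul(Function('R')(Function('X')(Function('U')(6, 5))), 6) = Mul(Pow(Add(7, Mul(-7, Add(20, Mul(-5, 6), Mul(-4, 5), Mul(6, 5)))), Rational(1, 2)), 6) = Mul(Pow(Add(7, Mul(-7, Add(20, -30, -20, 30))), Rational(1, 2)), 6) = Mul(Pow(Add(7, Mul(-7, 0)), Rational(1, 2)), 6) = Mul(Pow(Add(7, 0), Rational(1, 2)), 6) = Mul(Pow(7, Rational(1, 2)), 6) = Mul(6, Pow(7, Rational(1, 2)))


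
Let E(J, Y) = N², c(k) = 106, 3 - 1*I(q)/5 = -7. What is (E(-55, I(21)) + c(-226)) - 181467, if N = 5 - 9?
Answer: -181345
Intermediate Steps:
I(q) = 50 (I(q) = 15 - 5*(-7) = 15 + 35 = 50)
N = -4
E(J, Y) = 16 (E(J, Y) = (-4)² = 16)
(E(-55, I(21)) + c(-226)) - 181467 = (16 + 106) - 181467 = 122 - 181467 = -181345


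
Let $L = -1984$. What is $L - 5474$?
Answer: $-7458$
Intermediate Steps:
$L - 5474 = -1984 - 5474 = -7458$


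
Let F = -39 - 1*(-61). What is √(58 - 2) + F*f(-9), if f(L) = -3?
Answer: -66 + 2*√14 ≈ -58.517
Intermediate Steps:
F = 22 (F = -39 + 61 = 22)
√(58 - 2) + F*f(-9) = √(58 - 2) + 22*(-3) = √56 - 66 = 2*√14 - 66 = -66 + 2*√14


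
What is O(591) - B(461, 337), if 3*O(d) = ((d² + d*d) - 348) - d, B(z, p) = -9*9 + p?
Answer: 232285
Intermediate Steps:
B(z, p) = -81 + p
O(d) = -116 - d/3 + 2*d²/3 (O(d) = (((d² + d*d) - 348) - d)/3 = (((d² + d²) - 348) - d)/3 = ((2*d² - 348) - d)/3 = ((-348 + 2*d²) - d)/3 = (-348 - d + 2*d²)/3 = -116 - d/3 + 2*d²/3)
O(591) - B(461, 337) = (-116 - ⅓*591 + (⅔)*591²) - (-81 + 337) = (-116 - 197 + (⅔)*349281) - 1*256 = (-116 - 197 + 232854) - 256 = 232541 - 256 = 232285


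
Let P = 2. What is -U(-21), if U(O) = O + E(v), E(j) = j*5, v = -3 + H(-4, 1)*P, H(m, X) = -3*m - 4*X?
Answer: -44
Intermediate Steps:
H(m, X) = -4*X - 3*m
v = 13 (v = -3 + (-4*1 - 3*(-4))*2 = -3 + (-4 + 12)*2 = -3 + 8*2 = -3 + 16 = 13)
E(j) = 5*j
U(O) = 65 + O (U(O) = O + 5*13 = O + 65 = 65 + O)
-U(-21) = -(65 - 21) = -1*44 = -44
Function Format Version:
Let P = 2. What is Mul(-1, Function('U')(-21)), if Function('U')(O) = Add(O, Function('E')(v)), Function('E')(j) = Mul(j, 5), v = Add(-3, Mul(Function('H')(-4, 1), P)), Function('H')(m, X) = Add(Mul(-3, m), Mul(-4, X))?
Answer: -44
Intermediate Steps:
Function('H')(m, X) = Add(Mul(-4, X), Mul(-3, m))
v = 13 (v = Add(-3, Mul(Add(Mul(-4, 1), Mul(-3, -4)), 2)) = Add(-3, Mul(Add(-4, 12), 2)) = Add(-3, Mul(8, 2)) = Add(-3, 16) = 13)
Function('E')(j) = Mul(5, j)
Function('U')(O) = Add(65, O) (Function('U')(O) = Add(O, Mul(5, 13)) = Add(O, 65) = Add(65, O))
Mul(-1, Function('U')(-21)) = Mul(-1, Add(65, -21)) = Mul(-1, 44) = -44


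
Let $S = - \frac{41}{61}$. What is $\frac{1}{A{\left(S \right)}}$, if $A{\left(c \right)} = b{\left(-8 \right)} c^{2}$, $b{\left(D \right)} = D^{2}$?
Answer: $\frac{3721}{107584} \approx 0.034587$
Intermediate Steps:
$S = - \frac{41}{61}$ ($S = \left(-41\right) \frac{1}{61} = - \frac{41}{61} \approx -0.67213$)
$A{\left(c \right)} = 64 c^{2}$ ($A{\left(c \right)} = \left(-8\right)^{2} c^{2} = 64 c^{2}$)
$\frac{1}{A{\left(S \right)}} = \frac{1}{64 \left(- \frac{41}{61}\right)^{2}} = \frac{1}{64 \cdot \frac{1681}{3721}} = \frac{1}{\frac{107584}{3721}} = \frac{3721}{107584}$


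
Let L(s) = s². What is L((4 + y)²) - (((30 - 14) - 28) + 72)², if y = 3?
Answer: -1199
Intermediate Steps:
L((4 + y)²) - (((30 - 14) - 28) + 72)² = ((4 + 3)²)² - (((30 - 14) - 28) + 72)² = (7²)² - ((16 - 28) + 72)² = 49² - (-12 + 72)² = 2401 - 1*60² = 2401 - 1*3600 = 2401 - 3600 = -1199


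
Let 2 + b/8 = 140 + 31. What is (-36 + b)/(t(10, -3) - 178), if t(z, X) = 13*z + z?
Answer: -658/19 ≈ -34.632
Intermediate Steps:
t(z, X) = 14*z
b = 1352 (b = -16 + 8*(140 + 31) = -16 + 8*171 = -16 + 1368 = 1352)
(-36 + b)/(t(10, -3) - 178) = (-36 + 1352)/(14*10 - 178) = 1316/(140 - 178) = 1316/(-38) = 1316*(-1/38) = -658/19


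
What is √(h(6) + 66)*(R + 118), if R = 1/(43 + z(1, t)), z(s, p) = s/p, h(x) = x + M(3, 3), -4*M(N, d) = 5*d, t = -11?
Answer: 55707*√273/944 ≈ 975.03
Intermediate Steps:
M(N, d) = -5*d/4
h(x) = -15/4 + x (h(x) = x - 5/4*3 = x - 15/4 = -15/4 + x)
R = 11/472 (R = 1/(43 + 1/(-11)) = 1/(43 + 1*(-1/11)) = 1/(43 - 1/11) = 1/(472/11) = 11/472 ≈ 0.023305)
√(h(6) + 66)*(R + 118) = √((-15/4 + 6) + 66)*(11/472 + 118) = √(9/4 + 66)*(55707/472) = √(273/4)*(55707/472) = (√273/2)*(55707/472) = 55707*√273/944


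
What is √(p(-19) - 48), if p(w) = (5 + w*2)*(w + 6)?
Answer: √381 ≈ 19.519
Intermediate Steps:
p(w) = (5 + 2*w)*(6 + w)
√(p(-19) - 48) = √((30 + 2*(-19)² + 17*(-19)) - 48) = √((30 + 2*361 - 323) - 48) = √((30 + 722 - 323) - 48) = √(429 - 48) = √381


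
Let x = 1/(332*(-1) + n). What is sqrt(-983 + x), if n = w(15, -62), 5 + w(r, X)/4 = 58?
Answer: I*sqrt(3538830)/60 ≈ 31.353*I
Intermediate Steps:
w(r, X) = 212 (w(r, X) = -20 + 4*58 = -20 + 232 = 212)
n = 212
x = -1/120 (x = 1/(332*(-1) + 212) = 1/(-332 + 212) = 1/(-120) = -1/120 ≈ -0.0083333)
sqrt(-983 + x) = sqrt(-983 - 1/120) = sqrt(-117961/120) = I*sqrt(3538830)/60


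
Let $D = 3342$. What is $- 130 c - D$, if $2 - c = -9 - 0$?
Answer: $-4772$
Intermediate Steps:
$c = 11$ ($c = 2 - \left(-9 - 0\right) = 2 - \left(-9 + 0\right) = 2 - -9 = 2 + 9 = 11$)
$- 130 c - D = \left(-130\right) 11 - 3342 = -1430 - 3342 = -4772$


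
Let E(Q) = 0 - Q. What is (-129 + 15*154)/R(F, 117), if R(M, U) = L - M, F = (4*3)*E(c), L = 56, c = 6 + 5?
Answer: 2181/188 ≈ 11.601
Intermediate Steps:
c = 11
E(Q) = -Q
F = -132 (F = (4*3)*(-1*11) = 12*(-11) = -132)
R(M, U) = 56 - M
(-129 + 15*154)/R(F, 117) = (-129 + 15*154)/(56 - 1*(-132)) = (-129 + 2310)/(56 + 132) = 2181/188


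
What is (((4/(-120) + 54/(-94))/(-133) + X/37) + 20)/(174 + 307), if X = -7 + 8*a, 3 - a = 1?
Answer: 140491679/3337471410 ≈ 0.042095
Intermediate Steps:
a = 2 (a = 3 - 1*1 = 3 - 1 = 2)
X = 9 (X = -7 + 8*2 = -7 + 16 = 9)
(((4/(-120) + 54/(-94))/(-133) + X/37) + 20)/(174 + 307) = (((4/(-120) + 54/(-94))/(-133) + 9/37) + 20)/(174 + 307) = (((4*(-1/120) + 54*(-1/94))*(-1/133) + 9*(1/37)) + 20)/481 = (((-1/30 - 27/47)*(-1/133) + 9/37) + 20)*(1/481) = ((-857/1410*(-1/133) + 9/37) + 20)*(1/481) = ((857/187530 + 9/37) + 20)*(1/481) = (1719479/6938610 + 20)*(1/481) = (140491679/6938610)*(1/481) = 140491679/3337471410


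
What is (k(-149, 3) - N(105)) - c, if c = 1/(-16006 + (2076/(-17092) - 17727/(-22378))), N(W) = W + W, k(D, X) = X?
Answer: -316802784838931/1530448697875 ≈ -207.00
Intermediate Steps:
N(W) = 2*W
c = -95621194/1530448697875 (c = 1/(-16006 + (2076*(-1/17092) - 17727*(-1/22378))) = 1/(-16006 + (-519/4273 + 17727/22378)) = 1/(-16006 + 64133289/95621194) = 1/(-1530448697875/95621194) = -95621194/1530448697875 ≈ -6.2479e-5)
(k(-149, 3) - N(105)) - c = (3 - 2*105) - 1*(-95621194/1530448697875) = (3 - 1*210) + 95621194/1530448697875 = (3 - 210) + 95621194/1530448697875 = -207 + 95621194/1530448697875 = -316802784838931/1530448697875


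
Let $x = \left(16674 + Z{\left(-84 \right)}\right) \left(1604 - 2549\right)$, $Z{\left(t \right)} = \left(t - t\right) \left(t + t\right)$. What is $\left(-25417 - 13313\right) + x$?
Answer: $-15795660$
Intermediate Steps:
$Z{\left(t \right)} = 0$ ($Z{\left(t \right)} = 0 \cdot 2 t = 0$)
$x = -15756930$ ($x = \left(16674 + 0\right) \left(1604 - 2549\right) = 16674 \left(-945\right) = -15756930$)
$\left(-25417 - 13313\right) + x = \left(-25417 - 13313\right) - 15756930 = -38730 - 15756930 = -15795660$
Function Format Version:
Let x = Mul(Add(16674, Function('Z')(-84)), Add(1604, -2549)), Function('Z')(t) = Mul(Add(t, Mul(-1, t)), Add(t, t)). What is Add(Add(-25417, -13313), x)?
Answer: -15795660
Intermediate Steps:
Function('Z')(t) = 0 (Function('Z')(t) = Mul(0, Mul(2, t)) = 0)
x = -15756930 (x = Mul(Add(16674, 0), Add(1604, -2549)) = Mul(16674, -945) = -15756930)
Add(Add(-25417, -13313), x) = Add(Add(-25417, -13313), -15756930) = Add(-38730, -15756930) = -15795660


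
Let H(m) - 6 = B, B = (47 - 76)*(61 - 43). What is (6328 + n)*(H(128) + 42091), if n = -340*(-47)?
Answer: 927455100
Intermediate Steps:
B = -522 (B = -29*18 = -522)
H(m) = -516 (H(m) = 6 - 522 = -516)
n = 15980
(6328 + n)*(H(128) + 42091) = (6328 + 15980)*(-516 + 42091) = 22308*41575 = 927455100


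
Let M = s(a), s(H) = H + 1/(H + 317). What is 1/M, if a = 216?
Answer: 533/115129 ≈ 0.0046296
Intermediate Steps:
s(H) = H + 1/(317 + H)
M = 115129/533 (M = (1 + 216² + 317*216)/(317 + 216) = (1 + 46656 + 68472)/533 = (1/533)*115129 = 115129/533 ≈ 216.00)
1/M = 1/(115129/533) = 533/115129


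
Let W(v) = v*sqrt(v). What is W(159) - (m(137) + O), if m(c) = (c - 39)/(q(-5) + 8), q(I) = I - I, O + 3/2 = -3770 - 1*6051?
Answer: 39241/4 + 159*sqrt(159) ≈ 11815.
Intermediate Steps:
O = -19645/2 (O = -3/2 + (-3770 - 1*6051) = -3/2 + (-3770 - 6051) = -3/2 - 9821 = -19645/2 ≈ -9822.5)
q(I) = 0
m(c) = -39/8 + c/8 (m(c) = (c - 39)/(0 + 8) = (-39 + c)/8 = (-39 + c)*(1/8) = -39/8 + c/8)
W(v) = v**(3/2)
W(159) - (m(137) + O) = 159**(3/2) - ((-39/8 + (1/8)*137) - 19645/2) = 159*sqrt(159) - ((-39/8 + 137/8) - 19645/2) = 159*sqrt(159) - (49/4 - 19645/2) = 159*sqrt(159) - 1*(-39241/4) = 159*sqrt(159) + 39241/4 = 39241/4 + 159*sqrt(159)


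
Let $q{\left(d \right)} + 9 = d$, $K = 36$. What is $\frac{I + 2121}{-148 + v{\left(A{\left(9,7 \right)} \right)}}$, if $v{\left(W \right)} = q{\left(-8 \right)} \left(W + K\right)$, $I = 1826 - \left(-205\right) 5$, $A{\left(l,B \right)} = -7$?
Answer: $- \frac{4972}{641} \approx -7.7566$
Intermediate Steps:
$q{\left(d \right)} = -9 + d$
$I = 2851$ ($I = 1826 - -1025 = 1826 + 1025 = 2851$)
$v{\left(W \right)} = -612 - 17 W$ ($v{\left(W \right)} = \left(-9 - 8\right) \left(W + 36\right) = - 17 \left(36 + W\right) = -612 - 17 W$)
$\frac{I + 2121}{-148 + v{\left(A{\left(9,7 \right)} \right)}} = \frac{2851 + 2121}{-148 - 493} = \frac{4972}{-148 + \left(-612 + 119\right)} = \frac{4972}{-148 - 493} = \frac{4972}{-641} = 4972 \left(- \frac{1}{641}\right) = - \frac{4972}{641}$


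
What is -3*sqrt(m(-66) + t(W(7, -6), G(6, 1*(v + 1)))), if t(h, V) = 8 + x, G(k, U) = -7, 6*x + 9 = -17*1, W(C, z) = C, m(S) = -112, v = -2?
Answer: -5*I*sqrt(39) ≈ -31.225*I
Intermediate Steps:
x = -13/3 (x = -3/2 + (-17*1)/6 = -3/2 + (1/6)*(-17) = -3/2 - 17/6 = -13/3 ≈ -4.3333)
t(h, V) = 11/3 (t(h, V) = 8 - 13/3 = 11/3)
-3*sqrt(m(-66) + t(W(7, -6), G(6, 1*(v + 1)))) = -3*sqrt(-112 + 11/3) = -5*I*sqrt(39)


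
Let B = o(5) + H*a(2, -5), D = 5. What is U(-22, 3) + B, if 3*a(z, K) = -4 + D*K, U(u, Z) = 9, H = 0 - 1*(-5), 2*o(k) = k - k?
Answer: -118/3 ≈ -39.333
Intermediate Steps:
o(k) = 0 (o(k) = (k - k)/2 = (½)*0 = 0)
H = 5 (H = 0 + 5 = 5)
a(z, K) = -4/3 + 5*K/3 (a(z, K) = (-4 + 5*K)/3 = -4/3 + 5*K/3)
B = -145/3 (B = 0 + 5*(-4/3 + (5/3)*(-5)) = 0 + 5*(-4/3 - 25/3) = 0 + 5*(-29/3) = 0 - 145/3 = -145/3 ≈ -48.333)
U(-22, 3) + B = 9 - 145/3 = -118/3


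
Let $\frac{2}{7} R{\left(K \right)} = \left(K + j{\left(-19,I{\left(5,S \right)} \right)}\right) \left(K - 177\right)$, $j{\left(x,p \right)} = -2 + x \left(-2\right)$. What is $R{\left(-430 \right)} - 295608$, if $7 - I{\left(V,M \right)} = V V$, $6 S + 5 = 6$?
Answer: $541445$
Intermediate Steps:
$S = \frac{1}{6}$ ($S = - \frac{5}{6} + \frac{1}{6} \cdot 6 = - \frac{5}{6} + 1 = \frac{1}{6} \approx 0.16667$)
$I{\left(V,M \right)} = 7 - V^{2}$ ($I{\left(V,M \right)} = 7 - V V = 7 - V^{2}$)
$j{\left(x,p \right)} = -2 - 2 x$
$R{\left(K \right)} = \frac{7 \left(-177 + K\right) \left(36 + K\right)}{2}$ ($R{\left(K \right)} = \frac{7 \left(K - -36\right) \left(K - 177\right)}{2} = \frac{7 \left(K + \left(-2 + 38\right)\right) \left(-177 + K\right)}{2} = \frac{7 \left(K + 36\right) \left(-177 + K\right)}{2} = \frac{7 \left(36 + K\right) \left(-177 + K\right)}{2} = \frac{7 \left(-177 + K\right) \left(36 + K\right)}{2}$)
$R{\left(-430 \right)} - 295608 = \left(-22302 - -212205 + \frac{7 \left(-430\right)^{2}}{2}\right) - 295608 = \left(-22302 + 212205 + \frac{7}{2} \cdot 184900\right) - 295608 = \left(-22302 + 212205 + 647150\right) - 295608 = 837053 - 295608 = 541445$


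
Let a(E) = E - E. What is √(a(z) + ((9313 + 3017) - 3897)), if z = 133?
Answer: 3*√937 ≈ 91.831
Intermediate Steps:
a(E) = 0
√(a(z) + ((9313 + 3017) - 3897)) = √(0 + ((9313 + 3017) - 3897)) = √(0 + (12330 - 3897)) = √(0 + 8433) = √8433 = 3*√937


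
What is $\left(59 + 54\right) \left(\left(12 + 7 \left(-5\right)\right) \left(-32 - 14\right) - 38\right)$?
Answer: $115260$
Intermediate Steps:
$\left(59 + 54\right) \left(\left(12 + 7 \left(-5\right)\right) \left(-32 - 14\right) - 38\right) = 113 \left(\left(12 - 35\right) \left(-46\right) - 38\right) = 113 \left(\left(-23\right) \left(-46\right) - 38\right) = 113 \left(1058 - 38\right) = 113 \cdot 1020 = 115260$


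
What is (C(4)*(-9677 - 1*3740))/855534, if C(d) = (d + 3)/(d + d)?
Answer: -93919/6844272 ≈ -0.013722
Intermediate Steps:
C(d) = (3 + d)/(2*d) (C(d) = (3 + d)/((2*d)) = (3 + d)*(1/(2*d)) = (3 + d)/(2*d))
(C(4)*(-9677 - 1*3740))/855534 = (((½)*(3 + 4)/4)*(-9677 - 1*3740))/855534 = (((½)*(¼)*7)*(-9677 - 3740))*(1/855534) = ((7/8)*(-13417))*(1/855534) = -93919/8*1/855534 = -93919/6844272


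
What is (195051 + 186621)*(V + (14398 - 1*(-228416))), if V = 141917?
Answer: 146841050232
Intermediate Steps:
(195051 + 186621)*(V + (14398 - 1*(-228416))) = (195051 + 186621)*(141917 + (14398 - 1*(-228416))) = 381672*(141917 + (14398 + 228416)) = 381672*(141917 + 242814) = 381672*384731 = 146841050232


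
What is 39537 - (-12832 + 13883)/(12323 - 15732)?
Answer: 134782684/3409 ≈ 39537.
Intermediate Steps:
39537 - (-12832 + 13883)/(12323 - 15732) = 39537 - 1051/(-3409) = 39537 - 1051*(-1)/3409 = 39537 - 1*(-1051/3409) = 39537 + 1051/3409 = 134782684/3409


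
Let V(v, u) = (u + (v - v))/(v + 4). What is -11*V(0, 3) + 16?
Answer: 31/4 ≈ 7.7500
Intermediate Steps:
V(v, u) = u/(4 + v) (V(v, u) = (u + 0)/(4 + v) = u/(4 + v))
-11*V(0, 3) + 16 = -33/(4 + 0) + 16 = -33/4 + 16 = 31/4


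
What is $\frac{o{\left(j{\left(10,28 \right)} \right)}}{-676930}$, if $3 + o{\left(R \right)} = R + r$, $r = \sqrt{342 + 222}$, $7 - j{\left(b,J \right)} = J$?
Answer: $\frac{12}{338465} - \frac{\sqrt{141}}{338465} \approx 3.7126 \cdot 10^{-7}$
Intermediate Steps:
$j{\left(b,J \right)} = 7 - J$
$r = 2 \sqrt{141}$ ($r = \sqrt{564} = 2 \sqrt{141} \approx 23.749$)
$o{\left(R \right)} = -3 + R + 2 \sqrt{141}$ ($o{\left(R \right)} = -3 + \left(R + 2 \sqrt{141}\right) = -3 + R + 2 \sqrt{141}$)
$\frac{o{\left(j{\left(10,28 \right)} \right)}}{-676930} = \frac{-3 + \left(7 - 28\right) + 2 \sqrt{141}}{-676930} = \left(-3 + \left(7 - 28\right) + 2 \sqrt{141}\right) \left(- \frac{1}{676930}\right) = \left(-3 - 21 + 2 \sqrt{141}\right) \left(- \frac{1}{676930}\right) = \left(-24 + 2 \sqrt{141}\right) \left(- \frac{1}{676930}\right) = \frac{12}{338465} - \frac{\sqrt{141}}{338465}$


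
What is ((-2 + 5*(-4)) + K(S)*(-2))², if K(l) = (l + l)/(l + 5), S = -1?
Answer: 441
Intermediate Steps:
K(l) = 2*l/(5 + l) (K(l) = (2*l)/(5 + l) = 2*l/(5 + l))
((-2 + 5*(-4)) + K(S)*(-2))² = ((-2 + 5*(-4)) + (2*(-1)/(5 - 1))*(-2))² = ((-2 - 20) + (2*(-1)/4)*(-2))² = (-22 + (2*(-1)*(¼))*(-2))² = (-22 - ½*(-2))² = (-22 + 1)² = (-21)² = 441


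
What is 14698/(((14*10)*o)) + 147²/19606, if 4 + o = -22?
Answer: -52378057/17841460 ≈ -2.9357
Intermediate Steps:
o = -26 (o = -4 - 22 = -26)
14698/(((14*10)*o)) + 147²/19606 = 14698/(((14*10)*(-26))) + 147²/19606 = 14698/((140*(-26))) + 21609*(1/19606) = 14698/(-3640) + 21609/19606 = 14698*(-1/3640) + 21609/19606 = -7349/1820 + 21609/19606 = -52378057/17841460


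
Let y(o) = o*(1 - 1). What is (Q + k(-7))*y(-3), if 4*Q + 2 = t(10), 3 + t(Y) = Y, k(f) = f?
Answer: 0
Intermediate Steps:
t(Y) = -3 + Y
y(o) = 0 (y(o) = o*0 = 0)
Q = 5/4 (Q = -½ + (-3 + 10)/4 = -½ + (¼)*7 = -½ + 7/4 = 5/4 ≈ 1.2500)
(Q + k(-7))*y(-3) = (5/4 - 7)*0 = -23/4*0 = 0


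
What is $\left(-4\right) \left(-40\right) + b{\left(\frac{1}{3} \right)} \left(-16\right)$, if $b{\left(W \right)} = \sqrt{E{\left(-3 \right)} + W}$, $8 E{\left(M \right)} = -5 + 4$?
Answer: $160 - \frac{4 \sqrt{30}}{3} \approx 152.7$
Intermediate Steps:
$E{\left(M \right)} = - \frac{1}{8}$ ($E{\left(M \right)} = \frac{-5 + 4}{8} = \frac{1}{8} \left(-1\right) = - \frac{1}{8}$)
$b{\left(W \right)} = \sqrt{- \frac{1}{8} + W}$
$\left(-4\right) \left(-40\right) + b{\left(\frac{1}{3} \right)} \left(-16\right) = \left(-4\right) \left(-40\right) + \frac{\sqrt{-2 + \frac{16}{3}}}{4} \left(-16\right) = 160 + \frac{\sqrt{-2 + 16 \cdot \frac{1}{3}}}{4} \left(-16\right) = 160 + \frac{\sqrt{-2 + \frac{16}{3}}}{4} \left(-16\right) = 160 + \frac{\sqrt{\frac{10}{3}}}{4} \left(-16\right) = 160 + \frac{\frac{1}{3} \sqrt{30}}{4} \left(-16\right) = 160 + \frac{\sqrt{30}}{12} \left(-16\right) = 160 - \frac{4 \sqrt{30}}{3}$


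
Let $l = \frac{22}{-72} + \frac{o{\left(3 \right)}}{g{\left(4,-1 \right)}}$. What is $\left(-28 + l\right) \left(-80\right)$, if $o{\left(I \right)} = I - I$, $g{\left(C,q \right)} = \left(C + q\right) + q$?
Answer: $\frac{20380}{9} \approx 2264.4$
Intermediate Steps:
$g{\left(C,q \right)} = C + 2 q$
$o{\left(I \right)} = 0$
$l = - \frac{11}{36}$ ($l = \frac{22}{-72} + \frac{0}{4 + 2 \left(-1\right)} = 22 \left(- \frac{1}{72}\right) + \frac{0}{4 - 2} = - \frac{11}{36} + \frac{0}{2} = - \frac{11}{36} + 0 \cdot \frac{1}{2} = - \frac{11}{36} + 0 = - \frac{11}{36} \approx -0.30556$)
$\left(-28 + l\right) \left(-80\right) = \left(-28 - \frac{11}{36}\right) \left(-80\right) = \left(- \frac{1019}{36}\right) \left(-80\right) = \frac{20380}{9}$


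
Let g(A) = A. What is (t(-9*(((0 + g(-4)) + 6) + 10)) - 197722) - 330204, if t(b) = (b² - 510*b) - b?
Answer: -461074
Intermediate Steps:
t(b) = b² - 511*b
(t(-9*(((0 + g(-4)) + 6) + 10)) - 197722) - 330204 = ((-9*(((0 - 4) + 6) + 10))*(-511 - 9*(((0 - 4) + 6) + 10)) - 197722) - 330204 = ((-9*((-4 + 6) + 10))*(-511 - 9*((-4 + 6) + 10)) - 197722) - 330204 = ((-9*(2 + 10))*(-511 - 9*(2 + 10)) - 197722) - 330204 = ((-9*12)*(-511 - 9*12) - 197722) - 330204 = (-108*(-511 - 108) - 197722) - 330204 = (-108*(-619) - 197722) - 330204 = (66852 - 197722) - 330204 = -130870 - 330204 = -461074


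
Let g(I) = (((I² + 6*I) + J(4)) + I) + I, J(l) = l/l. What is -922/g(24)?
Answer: -922/769 ≈ -1.1990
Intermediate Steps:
J(l) = 1
g(I) = 1 + I² + 8*I (g(I) = (((I² + 6*I) + 1) + I) + I = ((1 + I² + 6*I) + I) + I = (1 + I² + 7*I) + I = 1 + I² + 8*I)
-922/g(24) = -922/(1 + 24² + 8*24) = -922/(1 + 576 + 192) = -922/769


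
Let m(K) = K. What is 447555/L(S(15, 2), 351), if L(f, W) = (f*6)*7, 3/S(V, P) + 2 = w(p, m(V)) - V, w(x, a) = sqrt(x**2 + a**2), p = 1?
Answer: -2536145/42 + 149185*sqrt(226)/42 ≈ -6985.8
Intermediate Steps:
w(x, a) = sqrt(a**2 + x**2)
S(V, P) = 3/(-2 + sqrt(1 + V**2) - V) (S(V, P) = 3/(-2 + (sqrt(V**2 + 1**2) - V)) = 3/(-2 + (sqrt(V**2 + 1) - V)) = 3/(-2 + (sqrt(1 + V**2) - V)) = 3/(-2 + sqrt(1 + V**2) - V))
L(f, W) = 42*f (L(f, W) = (6*f)*7 = 42*f)
447555/L(S(15, 2), 351) = 447555/((42*(-3/(2 + 15 - sqrt(1 + 15**2))))) = 447555/((42*(-3/(2 + 15 - sqrt(1 + 225))))) = 447555/((42*(-3/(2 + 15 - sqrt(226))))) = 447555/((42*(-3/(17 - sqrt(226))))) = 447555/((-126/(17 - sqrt(226)))) = 447555*(-17/126 + sqrt(226)/126) = -2536145/42 + 149185*sqrt(226)/42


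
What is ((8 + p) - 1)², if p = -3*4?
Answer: 25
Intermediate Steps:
p = -12
((8 + p) - 1)² = ((8 - 12) - 1)² = (-4 - 1)² = (-5)² = 25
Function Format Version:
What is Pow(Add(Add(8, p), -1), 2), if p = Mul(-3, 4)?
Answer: 25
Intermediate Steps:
p = -12
Pow(Add(Add(8, p), -1), 2) = Pow(Add(Add(8, -12), -1), 2) = Pow(Add(-4, -1), 2) = Pow(-5, 2) = 25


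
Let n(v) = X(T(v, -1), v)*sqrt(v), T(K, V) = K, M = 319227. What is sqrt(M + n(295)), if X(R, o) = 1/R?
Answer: sqrt(27780729675 + 295*sqrt(295))/295 ≈ 565.00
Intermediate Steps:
n(v) = 1/sqrt(v) (n(v) = sqrt(v)/v = 1/sqrt(v))
sqrt(M + n(295)) = sqrt(319227 + 1/sqrt(295)) = sqrt(319227 + sqrt(295)/295)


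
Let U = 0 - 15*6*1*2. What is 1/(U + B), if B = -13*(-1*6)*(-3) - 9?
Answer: -1/423 ≈ -0.0023641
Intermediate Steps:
B = -243 (B = -(-78)*(-3) - 9 = -13*18 - 9 = -234 - 9 = -243)
U = -180 (U = 0 - 90*2 = 0 - 15*12 = 0 - 180 = -180)
1/(U + B) = 1/(-180 - 243) = 1/(-423) = -1/423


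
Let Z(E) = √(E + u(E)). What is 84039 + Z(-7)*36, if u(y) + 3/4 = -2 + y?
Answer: 84039 + 18*I*√67 ≈ 84039.0 + 147.34*I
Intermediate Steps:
u(y) = -11/4 + y (u(y) = -¾ + (-2 + y) = -11/4 + y)
Z(E) = √(-11/4 + 2*E) (Z(E) = √(E + (-11/4 + E)) = √(-11/4 + 2*E))
84039 + Z(-7)*36 = 84039 + (√(-11 + 8*(-7))/2)*36 = 84039 + (√(-11 - 56)/2)*36 = 84039 + (√(-67)/2)*36 = 84039 + ((I*√67)/2)*36 = 84039 + (I*√67/2)*36 = 84039 + 18*I*√67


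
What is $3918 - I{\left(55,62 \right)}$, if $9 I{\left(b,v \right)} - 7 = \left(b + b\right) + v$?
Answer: $\frac{35083}{9} \approx 3898.1$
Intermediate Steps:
$I{\left(b,v \right)} = \frac{7}{9} + \frac{v}{9} + \frac{2 b}{9}$ ($I{\left(b,v \right)} = \frac{7}{9} + \frac{\left(b + b\right) + v}{9} = \frac{7}{9} + \frac{2 b + v}{9} = \frac{7}{9} + \frac{v + 2 b}{9} = \frac{7}{9} + \left(\frac{v}{9} + \frac{2 b}{9}\right) = \frac{7}{9} + \frac{v}{9} + \frac{2 b}{9}$)
$3918 - I{\left(55,62 \right)} = 3918 - \left(\frac{7}{9} + \frac{1}{9} \cdot 62 + \frac{2}{9} \cdot 55\right) = 3918 - \left(\frac{7}{9} + \frac{62}{9} + \frac{110}{9}\right) = 3918 - \frac{179}{9} = \frac{35083}{9}$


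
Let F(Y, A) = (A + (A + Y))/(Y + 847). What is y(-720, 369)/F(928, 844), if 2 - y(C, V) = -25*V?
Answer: 16377925/2616 ≈ 6260.7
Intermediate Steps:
y(C, V) = 2 + 25*V (y(C, V) = 2 - (-25)*V = 2 + 25*V)
F(Y, A) = (Y + 2*A)/(847 + Y)
y(-720, 369)/F(928, 844) = (2 + 25*369)/(((928 + 2*844)/(847 + 928))) = (2 + 9225)/(((928 + 1688)/1775)) = 9227/(((1/1775)*2616)) = 9227/(2616/1775) = 9227*(1775/2616) = 16377925/2616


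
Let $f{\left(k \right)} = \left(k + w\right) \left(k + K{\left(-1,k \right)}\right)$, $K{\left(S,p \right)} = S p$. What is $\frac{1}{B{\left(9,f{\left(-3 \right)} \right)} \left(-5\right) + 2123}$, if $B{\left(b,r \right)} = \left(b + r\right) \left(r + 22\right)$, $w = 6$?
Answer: $\frac{1}{1133} \approx 0.00088261$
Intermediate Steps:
$f{\left(k \right)} = 0$ ($f{\left(k \right)} = \left(k + 6\right) \left(k - k\right) = \left(6 + k\right) 0 = 0$)
$B{\left(b,r \right)} = \left(22 + r\right) \left(b + r\right)$ ($B{\left(b,r \right)} = \left(b + r\right) \left(22 + r\right) = \left(22 + r\right) \left(b + r\right)$)
$\frac{1}{B{\left(9,f{\left(-3 \right)} \right)} \left(-5\right) + 2123} = \frac{1}{\left(0^{2} + 22 \cdot 9 + 22 \cdot 0 + 9 \cdot 0\right) \left(-5\right) + 2123} = \frac{1}{\left(0 + 198 + 0 + 0\right) \left(-5\right) + 2123} = \frac{1}{198 \left(-5\right) + 2123} = \frac{1}{-990 + 2123} = \frac{1}{1133}$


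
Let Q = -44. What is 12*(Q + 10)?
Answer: -408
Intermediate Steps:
12*(Q + 10) = 12*(-44 + 10) = 12*(-34) = -408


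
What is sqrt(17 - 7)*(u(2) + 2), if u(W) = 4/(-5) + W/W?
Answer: 11*sqrt(10)/5 ≈ 6.9570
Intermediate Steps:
u(W) = 1/5 (u(W) = 4*(-1/5) + 1 = -4/5 + 1 = 1/5)
sqrt(17 - 7)*(u(2) + 2) = sqrt(17 - 7)*(1/5 + 2) = sqrt(10)*(11/5) = 11*sqrt(10)/5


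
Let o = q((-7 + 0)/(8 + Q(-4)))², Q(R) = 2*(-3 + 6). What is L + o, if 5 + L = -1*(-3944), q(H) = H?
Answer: 15757/4 ≈ 3939.3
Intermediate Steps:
Q(R) = 6 (Q(R) = 2*3 = 6)
o = ¼ (o = ((-7 + 0)/(8 + 6))² = (-7/14)² = (-7*1/14)² = (-½)² = ¼ ≈ 0.25000)
L = 3939 (L = -5 - 1*(-3944) = -5 + 3944 = 3939)
L + o = 3939 + ¼ = 15757/4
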